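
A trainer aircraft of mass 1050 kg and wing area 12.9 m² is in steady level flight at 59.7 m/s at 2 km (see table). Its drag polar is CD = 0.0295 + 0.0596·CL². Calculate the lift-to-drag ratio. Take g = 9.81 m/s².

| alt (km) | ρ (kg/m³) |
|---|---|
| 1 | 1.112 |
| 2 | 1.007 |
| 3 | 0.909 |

L/D = 10.8

At 2 km, from the table: ρ = 1.007 kg/m³.
Level flight ⇒ L = W = m·g = 1050 × 9.81 = 10300 N.
Dynamic pressure q = 0.5 × 1.007 × 59.7² = 1795 Pa.
Required CL = L/(qS) = 10300/(1795·12.9) = 0.445.
CD = 0.0295 + 0.0596 × 0.445² = 0.0413.
L/D = CL/CD = 0.445 / 0.0413 = 10.8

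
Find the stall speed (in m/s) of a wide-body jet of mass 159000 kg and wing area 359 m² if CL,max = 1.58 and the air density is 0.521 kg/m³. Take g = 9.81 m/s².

V_stall = 103 m/s

Stall occurs when L = W at CL,max. W = mg = 159000 × 9.81 = 1.56×10^6 N.
From L = ½ρV²S·CL,max = W: V_stall = √(2W/(ρSCL,max)) = √(2·1.56×10^6/(0.521·359·1.58))
V_stall = √10560 = 103 m/s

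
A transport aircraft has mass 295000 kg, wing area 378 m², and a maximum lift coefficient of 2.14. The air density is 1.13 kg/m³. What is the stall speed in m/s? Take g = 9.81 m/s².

V_stall = 79.6 m/s

Stall occurs when L = W at CL,max. W = mg = 295000 × 9.81 = 2.894×10^6 N.
V_stall = √(2W/(ρ·S·CL,max)) = √(2 × 2.894×10^6 / (1.13 × 378 × 2.14))
V_stall = √6332 = 79.6 m/s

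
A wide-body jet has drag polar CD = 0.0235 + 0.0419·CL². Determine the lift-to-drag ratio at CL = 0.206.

CD = 0.0235 + 0.0419 × 0.206² = 0.02528
L/D = CL/CD = 0.206 / 0.02528 = 8.15

L/D = 8.15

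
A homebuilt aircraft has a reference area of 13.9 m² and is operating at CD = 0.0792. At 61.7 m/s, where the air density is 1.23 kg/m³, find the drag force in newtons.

D = ½ρv²S·CD = ½ × 1.23 × 61.7² × 13.9 × 0.0792 = 2580 N

D = 2580 N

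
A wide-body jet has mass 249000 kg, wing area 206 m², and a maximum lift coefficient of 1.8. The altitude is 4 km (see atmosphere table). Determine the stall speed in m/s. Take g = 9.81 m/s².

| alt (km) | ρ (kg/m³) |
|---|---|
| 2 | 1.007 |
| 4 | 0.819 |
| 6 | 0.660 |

V_stall = 127 m/s

At 4 km, from the table: ρ = 0.819 kg/m³.
Weight W = mg = 249000 × 9.81 = 2.443×10^6 N.
From L = ½ρV²S·CL,max = W: V_stall = √(2W/(ρSCL,max)) = √(2·2.443×10^6/(0.819·206·1.8))
V_stall = √16090 = 127 m/s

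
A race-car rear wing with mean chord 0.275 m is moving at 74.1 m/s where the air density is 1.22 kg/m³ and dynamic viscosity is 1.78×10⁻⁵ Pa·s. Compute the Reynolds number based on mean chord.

Re = 1.4×10^6

Re = ρ·v·c/μ = 1.22 × 74.1 × 0.275 / (1.78×10⁻⁵) = 1.4×10^6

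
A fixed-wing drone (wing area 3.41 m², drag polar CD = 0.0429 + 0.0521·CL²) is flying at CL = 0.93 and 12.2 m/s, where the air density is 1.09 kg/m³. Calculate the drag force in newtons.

CD = 0.0429 + 0.0521 × 0.93² = 0.08796
D = ½ρv²S·CD = ½ × 1.09 × 12.2² × 3.41 × 0.08796 = 24.3 N

D = 24.3 N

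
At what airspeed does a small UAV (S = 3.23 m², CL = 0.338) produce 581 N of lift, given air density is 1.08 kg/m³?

L = ½ρv²S·CL ⇒ v = √(2L/(ρ·S·CL))
v = √(2 × 581 / (1.08 × 3.23 × 0.338)) = √985.5 = 31.4 m/s

v = 31.4 m/s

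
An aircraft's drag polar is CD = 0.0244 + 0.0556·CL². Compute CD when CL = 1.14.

CD = 0.0967

CD = 0.0244 + 0.0556 × 1.14² = 0.0244 + 0.07226 = 0.0967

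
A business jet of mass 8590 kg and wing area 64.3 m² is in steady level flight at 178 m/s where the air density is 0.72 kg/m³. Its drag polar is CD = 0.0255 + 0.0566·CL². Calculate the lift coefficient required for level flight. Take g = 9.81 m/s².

Level flight ⇒ L = W = m·g = 8590 × 9.81 = 84268 N.
q = ½ρv² = ½ × 0.72 × 178² = 11410 Pa.
CL = 2W/(ρv²S) = 2×84268/(0.72×178²×64.3) = 0.1149.

CL = 0.115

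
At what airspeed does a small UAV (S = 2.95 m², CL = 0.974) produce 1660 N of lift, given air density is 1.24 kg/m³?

L = ½ρv²S·CL ⇒ v = √(2L/(ρ·S·CL))
v = √(2 × 1660 / (1.24 × 2.95 × 0.974)) = √931.8 = 30.5 m/s

v = 30.5 m/s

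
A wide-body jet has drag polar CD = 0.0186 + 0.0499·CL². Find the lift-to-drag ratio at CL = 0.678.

CD = 0.0186 + 0.0499 × 0.678² = 0.04154
L/D = CL/CD = 0.678 / 0.04154 = 16.3

L/D = 16.3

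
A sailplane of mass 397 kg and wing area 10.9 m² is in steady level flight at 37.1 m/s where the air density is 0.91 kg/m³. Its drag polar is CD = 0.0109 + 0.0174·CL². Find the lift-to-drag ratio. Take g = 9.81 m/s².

In steady level flight, lift balances weight: W = mg = 397 × 9.81 = 3894.6 N.
Dynamic pressure q = 0.5 × 0.91 × 37.1² = 626.3 Pa.
CL = 2W/(ρv²S) = 2×3894.6/(0.91×37.1²×10.9) = 0.5705.
CD = 0.0109 + 0.0174 × 0.5705² = 0.01656.
L/D = CL/CD = 0.5705 / 0.01656 = 34.4

L/D = 34.4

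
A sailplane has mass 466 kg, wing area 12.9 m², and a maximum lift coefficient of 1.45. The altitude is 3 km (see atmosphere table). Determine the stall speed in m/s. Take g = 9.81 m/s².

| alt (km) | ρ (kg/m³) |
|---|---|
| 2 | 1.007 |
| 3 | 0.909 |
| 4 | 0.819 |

V_stall = 23.2 m/s

At 3 km, from the table: ρ = 0.909 kg/m³.
At stall, lift equals weight: L = W = m·g = 466 × 9.81 = 4571 N.
From L = ½ρV²S·CL,max = W: V_stall = √(2W/(ρSCL,max)) = √(2·4571/(0.909·12.9·1.45))
V_stall = √537.7 = 23.2 m/s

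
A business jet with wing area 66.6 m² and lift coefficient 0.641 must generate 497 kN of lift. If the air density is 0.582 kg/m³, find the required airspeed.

L = ½ρv²S·CL ⇒ v = √(2L/(ρ·S·CL))
v = √(2 × 4.97×10^5 / (0.582 × 66.6 × 0.641)) = √40010 = 200 m/s

v = 200 m/s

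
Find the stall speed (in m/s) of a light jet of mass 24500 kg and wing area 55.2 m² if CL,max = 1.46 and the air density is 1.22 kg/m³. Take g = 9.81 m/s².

V_stall = 69.9 m/s

Stall occurs when L = W at CL,max. W = mg = 24500 × 9.81 = 2.403×10^5 N.
V_stall = √(2W/(ρ·S·CL,max)) = √(2 × 2.403×10^5 / (1.22 × 55.2 × 1.46))
V_stall = √4889 = 69.9 m/s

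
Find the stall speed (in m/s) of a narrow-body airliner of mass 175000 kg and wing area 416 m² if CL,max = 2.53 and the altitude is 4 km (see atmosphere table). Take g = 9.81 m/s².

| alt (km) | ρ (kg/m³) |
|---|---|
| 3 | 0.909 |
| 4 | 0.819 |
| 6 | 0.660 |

At 4 km, from the table: ρ = 0.819 kg/m³.
At stall, lift equals weight: L = W = m·g = 175000 × 9.81 = 1.717×10^6 N.
V_stall = √(2W/(ρ·S·CL,max)) = √(2 × 1.717×10^6 / (0.819 × 416 × 2.53))
V_stall = √3983 = 63.1 m/s

V_stall = 63.1 m/s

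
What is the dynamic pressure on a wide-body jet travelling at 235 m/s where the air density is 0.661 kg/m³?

q = ½ρv² = ½ × 0.661 × 235² = 18300 Pa

q = 18300 Pa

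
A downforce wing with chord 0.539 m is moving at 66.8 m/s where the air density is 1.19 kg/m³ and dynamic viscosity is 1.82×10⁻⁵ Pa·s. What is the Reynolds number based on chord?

Re = 2.35×10^6

Re = ρ·v·c/μ = 1.19 × 66.8 × 0.539 / (1.82×10⁻⁵) = 2.35×10^6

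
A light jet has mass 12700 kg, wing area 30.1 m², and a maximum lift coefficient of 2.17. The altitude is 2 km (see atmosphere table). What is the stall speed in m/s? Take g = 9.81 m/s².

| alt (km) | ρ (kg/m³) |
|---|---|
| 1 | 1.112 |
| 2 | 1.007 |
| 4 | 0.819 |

At 2 km, from the table: ρ = 1.007 kg/m³.
At stall, lift equals weight: L = W = m·g = 12700 × 9.81 = 1.246×10^5 N.
From L = ½ρV²S·CL,max = W: V_stall = √(2W/(ρSCL,max)) = √(2·1.246×10^5/(1.007·30.1·2.17))
V_stall = √3788 = 61.5 m/s

V_stall = 61.5 m/s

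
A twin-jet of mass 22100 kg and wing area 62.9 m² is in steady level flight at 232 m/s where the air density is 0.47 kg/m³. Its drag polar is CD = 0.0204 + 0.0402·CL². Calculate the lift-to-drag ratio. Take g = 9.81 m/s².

L/D = 11.7

Level flight ⇒ L = W = m·g = 22100 × 9.81 = 2.168×10^5 N.
q = ½ρv² = ½ × 0.47 × 232² = 12650 Pa.
CL = W/(q·S) = 2.168×10^5 / (12650 × 62.9) = 0.2725.
CD = 0.0204 + 0.0402 × 0.2725² = 0.02339.
L/D = CL/CD = 0.2725 / 0.02339 = 11.7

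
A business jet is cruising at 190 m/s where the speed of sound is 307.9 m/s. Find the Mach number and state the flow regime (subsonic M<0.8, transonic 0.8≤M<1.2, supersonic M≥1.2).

M = 0.617 (subsonic)

M = v/a = 190 / 307.9 = 0.617
M = 0.617 → subsonic.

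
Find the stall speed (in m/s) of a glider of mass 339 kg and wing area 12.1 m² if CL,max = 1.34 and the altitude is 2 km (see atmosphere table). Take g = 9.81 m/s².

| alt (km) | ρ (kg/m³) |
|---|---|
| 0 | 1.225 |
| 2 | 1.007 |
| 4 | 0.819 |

At 2 km, from the table: ρ = 1.007 kg/m³.
Weight W = mg = 339 × 9.81 = 3326 N.
V_stall = √(2W/(ρ·S·CL,max)) = √(2 × 3326 / (1.007 × 12.1 × 1.34))
V_stall = √407.4 = 20.2 m/s

V_stall = 20.2 m/s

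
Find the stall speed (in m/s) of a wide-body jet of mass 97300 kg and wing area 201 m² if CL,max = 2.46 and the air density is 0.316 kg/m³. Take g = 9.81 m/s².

V_stall = 111 m/s

Weight W = mg = 97300 × 9.81 = 9.545×10^5 N.
V_stall = √(2W/(ρ·S·CL,max)) = √(2 × 9.545×10^5 / (0.316 × 201 × 2.46))
V_stall = √12220 = 111 m/s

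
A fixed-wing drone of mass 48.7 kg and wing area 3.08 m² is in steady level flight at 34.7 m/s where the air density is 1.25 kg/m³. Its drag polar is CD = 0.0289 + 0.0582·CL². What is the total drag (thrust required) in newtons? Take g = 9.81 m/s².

Level flight ⇒ L = W = m·g = 48.7 × 9.81 = 477.75 N.
Dynamic pressure q = 0.5 × 1.25 × 34.7² = 752.6 Pa.
CL = 2W/(ρv²S) = 2×477.75/(1.25×34.7²×3.08) = 0.2061.
CD = 0.0289 + 0.0582 × 0.2061² = 0.03137.
D = q·S·CD = 752.6 × 3.08 × 0.03137 = 72.72 N

D = 72.7 N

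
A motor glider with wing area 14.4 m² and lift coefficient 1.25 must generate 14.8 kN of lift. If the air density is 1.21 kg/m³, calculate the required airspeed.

v = 36.9 m/s

L = ½ρv²S·CL ⇒ v = √(2L/(ρ·S·CL))
v = √(2 × 14800 / (1.21 × 14.4 × 1.25)) = √1359 = 36.9 m/s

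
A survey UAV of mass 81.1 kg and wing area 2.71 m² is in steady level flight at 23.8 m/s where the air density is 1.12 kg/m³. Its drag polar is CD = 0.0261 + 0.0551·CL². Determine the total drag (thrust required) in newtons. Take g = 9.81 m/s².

D = 63 N

Level flight ⇒ L = W = m·g = 81.1 × 9.81 = 795.59 N.
Dynamic pressure q = 0.5 × 1.12 × 23.8² = 317.2 Pa.
CL = W/(q·S) = 795.59 / (317.2 × 2.71) = 0.9255.
CD = 0.0261 + 0.0551 × 0.9255² = 0.0733.
D = q·S·CD = 317.2 × 2.71 × 0.0733 = 63.01 N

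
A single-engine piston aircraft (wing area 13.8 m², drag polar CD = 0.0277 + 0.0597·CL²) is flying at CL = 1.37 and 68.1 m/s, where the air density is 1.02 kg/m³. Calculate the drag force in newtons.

D = 4560 N

CD = 0.0277 + 0.0597 × 1.37² = 0.1398
D = ½ρv²S·CD = ½ × 1.02 × 68.1² × 13.8 × 0.1398 = 4560 N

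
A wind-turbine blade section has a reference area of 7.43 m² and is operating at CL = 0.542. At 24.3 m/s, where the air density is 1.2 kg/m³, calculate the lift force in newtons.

L = ½ρv²S·CL = ½ × 1.2 × 24.3² × 7.43 × 0.542 = 1430 N

L = 1430 N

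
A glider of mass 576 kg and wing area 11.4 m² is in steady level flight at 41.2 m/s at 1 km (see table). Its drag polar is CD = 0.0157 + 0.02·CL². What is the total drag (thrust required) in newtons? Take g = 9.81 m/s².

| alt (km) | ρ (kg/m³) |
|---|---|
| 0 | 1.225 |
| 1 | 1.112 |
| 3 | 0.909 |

D = 228 N

At 1 km, from the table: ρ = 1.112 kg/m³.
In steady level flight, lift balances weight: W = mg = 576 × 9.81 = 5650.6 N.
q = ½ρv² = ½ × 1.112 × 41.2² = 943.8 Pa.
CL = 2W/(ρv²S) = 2×5650.6/(1.112×41.2²×11.4) = 0.5252.
CD = 0.0157 + 0.02 × 0.5252² = 0.02122.
D = q·S·CD = 943.8 × 11.4 × 0.02122 = 228.3 N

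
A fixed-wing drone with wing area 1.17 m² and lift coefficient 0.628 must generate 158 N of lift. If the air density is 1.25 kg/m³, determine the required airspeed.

L = ½ρv²S·CL ⇒ v = √(2L/(ρ·S·CL))
v = √(2 × 158 / (1.25 × 1.17 × 0.628)) = √344.1 = 18.5 m/s

v = 18.5 m/s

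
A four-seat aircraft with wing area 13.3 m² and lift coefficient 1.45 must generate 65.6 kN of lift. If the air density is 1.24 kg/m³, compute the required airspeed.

L = ½ρv²S·CL ⇒ v = √(2L/(ρ·S·CL))
v = √(2 × 65600 / (1.24 × 13.3 × 1.45)) = √5486 = 74.1 m/s

v = 74.1 m/s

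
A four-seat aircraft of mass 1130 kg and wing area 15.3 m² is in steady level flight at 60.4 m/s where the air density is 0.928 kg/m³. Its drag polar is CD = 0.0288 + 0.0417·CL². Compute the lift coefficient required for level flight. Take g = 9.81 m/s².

Level flight ⇒ L = W = m·g = 1130 × 9.81 = 11085 N.
q = ½ρv² = ½ × 0.928 × 60.4² = 1693 Pa.
CL = 2W/(ρv²S) = 2×11085/(0.928×60.4²×15.3) = 0.428.

CL = 0.428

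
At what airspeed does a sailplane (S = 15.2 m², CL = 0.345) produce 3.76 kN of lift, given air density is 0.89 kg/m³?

v = 40.1 m/s

L = ½ρv²S·CL ⇒ v = √(2L/(ρ·S·CL))
v = √(2 × 3760 / (0.89 × 15.2 × 0.345)) = √1611 = 40.1 m/s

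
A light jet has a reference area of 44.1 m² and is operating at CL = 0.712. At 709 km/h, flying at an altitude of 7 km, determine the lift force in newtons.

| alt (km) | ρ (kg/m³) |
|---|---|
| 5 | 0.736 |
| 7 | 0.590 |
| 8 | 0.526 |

At 7 km, from the table: ρ = 0.590 kg/m³.
Convert speed: v = 709 km/h ÷ 3.6 = 196.9 m/s.
Dynamic pressure q = ½ρv² = ½ × 0.59 × 196.9² = 11440 Pa.
L = q·S·CL = 11440 × 44.1 × 0.712 = 3.59×10^5 N ≈ 359 kN

L = 3.59×10^5 N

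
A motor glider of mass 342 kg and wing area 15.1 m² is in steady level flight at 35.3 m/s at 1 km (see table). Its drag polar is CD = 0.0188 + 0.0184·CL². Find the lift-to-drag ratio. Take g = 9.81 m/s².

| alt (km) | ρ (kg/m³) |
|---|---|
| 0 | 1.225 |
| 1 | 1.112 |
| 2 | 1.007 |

L/D = 15.5

At 1 km, from the table: ρ = 1.112 kg/m³.
Weight W = mg = 342 × 9.81 = 3355 N; in level flight L = W.
q = ½ρv² = ½ × 1.112 × 35.3² = 692.8 Pa.
Required CL = L/(qS) = 3355/(692.8·15.1) = 0.3207.
CD = 0.0188 + 0.0184 × 0.3207² = 0.02069.
L/D = CL/CD = 0.3207 / 0.02069 = 15.5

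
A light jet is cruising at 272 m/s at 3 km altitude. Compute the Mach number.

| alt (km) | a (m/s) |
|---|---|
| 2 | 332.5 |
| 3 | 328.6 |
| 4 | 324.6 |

At 3 km, from the table: a = 328.6 m/s.
M = v/a = 272 / 328.6 = 0.828

M = 0.828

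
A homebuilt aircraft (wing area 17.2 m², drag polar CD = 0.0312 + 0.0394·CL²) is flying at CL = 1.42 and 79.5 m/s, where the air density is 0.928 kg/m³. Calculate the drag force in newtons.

D = 5580 N

CD = 0.0312 + 0.0394 × 1.42² = 0.1106
D = ½ρv²S·CD = ½ × 0.928 × 79.5² × 17.2 × 0.1106 = 5580 N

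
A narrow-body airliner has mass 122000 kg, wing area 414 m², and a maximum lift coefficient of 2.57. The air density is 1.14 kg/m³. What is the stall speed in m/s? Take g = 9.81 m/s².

Weight W = mg = 122000 × 9.81 = 1.197×10^6 N.
From L = ½ρV²S·CL,max = W: V_stall = √(2W/(ρSCL,max)) = √(2·1.197×10^6/(1.14·414·2.57))
V_stall = √1973 = 44.4 m/s

V_stall = 44.4 m/s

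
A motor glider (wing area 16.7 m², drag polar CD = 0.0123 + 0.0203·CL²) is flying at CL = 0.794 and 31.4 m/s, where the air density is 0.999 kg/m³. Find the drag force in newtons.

CD = 0.0123 + 0.0203 × 0.794² = 0.0251
D = ½ρv²S·CD = ½ × 0.999 × 31.4² × 16.7 × 0.0251 = 206 N

D = 206 N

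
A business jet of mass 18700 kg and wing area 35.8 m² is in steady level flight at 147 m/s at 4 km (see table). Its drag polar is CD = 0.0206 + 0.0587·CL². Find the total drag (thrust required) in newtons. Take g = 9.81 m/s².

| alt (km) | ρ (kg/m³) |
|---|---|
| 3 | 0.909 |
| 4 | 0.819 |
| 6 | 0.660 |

D = 12800 N

At 4 km, from the table: ρ = 0.819 kg/m³.
Weight W = mg = 18700 × 9.81 = 1.8345×10^5 N; in level flight L = W.
Dynamic pressure q = 0.5 × 0.819 × 147² = 8849 Pa.
CL = W/(q·S) = 1.8345×10^5 / (8849 × 35.8) = 0.5791.
CD = 0.0206 + 0.0587 × 0.5791² = 0.04028.
D = q·S·CD = 8849 × 35.8 × 0.04028 = 12760 N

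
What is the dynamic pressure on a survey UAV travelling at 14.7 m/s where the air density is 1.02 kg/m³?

q = ½ρv² = ½ × 1.02 × 14.7² = 110 Pa

q = 110 Pa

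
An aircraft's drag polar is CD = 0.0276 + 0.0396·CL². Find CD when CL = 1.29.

CD = 0.0276 + 0.0396 × 1.29² = 0.0276 + 0.0659 = 0.0935

CD = 0.0935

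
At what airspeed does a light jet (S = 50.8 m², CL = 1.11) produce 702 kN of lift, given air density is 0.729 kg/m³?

v = 185 m/s

L = ½ρv²S·CL ⇒ v = √(2L/(ρ·S·CL))
v = √(2 × 7.02×10^5 / (0.729 × 50.8 × 1.11)) = √34150 = 185 m/s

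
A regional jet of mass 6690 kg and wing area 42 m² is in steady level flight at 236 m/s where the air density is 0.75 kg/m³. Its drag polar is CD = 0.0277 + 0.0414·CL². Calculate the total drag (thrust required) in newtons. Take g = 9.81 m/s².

Level flight ⇒ L = W = m·g = 6690 × 9.81 = 65629 N.
Dynamic pressure q = 0.5 × 0.75 × 236² = 20890 Pa.
Required CL = L/(qS) = 65629/(20890·42) = 0.07482.
CD = 0.0277 + 0.0414 × 0.07482² = 0.02793.
D = q·S·CD = 20890 × 42 × 0.02793 = 24500 N

D = 24500 N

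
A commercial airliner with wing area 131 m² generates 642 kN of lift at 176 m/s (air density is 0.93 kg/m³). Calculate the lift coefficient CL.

CL = 0.34

From L = ½ρv²S·CL, rearranging gives CL = 2L/(ρv²S).
CL = 2 × 6.42×10^5 / (0.93 × 176² × 131) = 0.34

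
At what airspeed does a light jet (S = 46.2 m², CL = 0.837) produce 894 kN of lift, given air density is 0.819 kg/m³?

v = 238 m/s

L = ½ρv²S·CL ⇒ v = √(2L/(ρ·S·CL))
v = √(2 × 8.94×10^5 / (0.819 × 46.2 × 0.837)) = √56460 = 238 m/s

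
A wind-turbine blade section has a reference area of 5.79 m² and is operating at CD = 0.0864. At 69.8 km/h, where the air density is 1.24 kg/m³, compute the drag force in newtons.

Convert speed: v = 69.8 km/h ÷ 3.6 = 19.39 m/s.
D = ½ρv²S·CD = ½ × 1.24 × 19.39² × 5.79 × 0.0864 = 117 N

D = 117 N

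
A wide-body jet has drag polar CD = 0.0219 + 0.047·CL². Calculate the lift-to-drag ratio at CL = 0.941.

CD = 0.0219 + 0.047 × 0.941² = 0.06352
L/D = CL/CD = 0.941 / 0.06352 = 14.8

L/D = 14.8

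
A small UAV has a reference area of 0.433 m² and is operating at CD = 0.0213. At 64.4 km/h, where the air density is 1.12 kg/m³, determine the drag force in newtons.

Convert speed: v = 64.4 km/h ÷ 3.6 = 17.89 m/s.
D = ½ρv²S·CD = ½ × 1.12 × 17.89² × 0.433 × 0.0213 = 1.65 N

D = 1.65 N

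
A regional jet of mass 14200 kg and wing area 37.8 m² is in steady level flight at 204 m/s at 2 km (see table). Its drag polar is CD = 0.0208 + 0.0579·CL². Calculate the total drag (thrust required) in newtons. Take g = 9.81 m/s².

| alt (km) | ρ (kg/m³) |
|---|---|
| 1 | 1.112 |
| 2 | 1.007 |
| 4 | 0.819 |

At 2 km, from the table: ρ = 1.007 kg/m³.
Level flight ⇒ L = W = m·g = 14200 × 9.81 = 1.393×10^5 N.
q = ½ρv² = ½ × 1.007 × 204² = 20950 Pa.
CL = 2W/(ρv²S) = 2×1.393×10^5/(1.007×204²×37.8) = 0.1759.
CD = 0.0208 + 0.0579 × 0.1759² = 0.02259.
D = q·S·CD = 20950 × 37.8 × 0.02259 = 17890 N

D = 17900 N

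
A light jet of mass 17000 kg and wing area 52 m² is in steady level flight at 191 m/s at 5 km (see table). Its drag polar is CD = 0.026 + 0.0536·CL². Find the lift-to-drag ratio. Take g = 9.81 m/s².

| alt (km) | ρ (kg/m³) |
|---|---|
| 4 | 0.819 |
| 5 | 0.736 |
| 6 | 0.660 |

At 5 km, from the table: ρ = 0.736 kg/m³.
Weight W = mg = 17000 × 9.81 = 1.6677×10^5 N; in level flight L = W.
Dynamic pressure q = 0.5 × 0.736 × 191² = 13430 Pa.
CL = W/(q·S) = 1.6677×10^5 / (13430 × 52) = 0.2389.
CD = 0.026 + 0.0536 × 0.2389² = 0.02906.
L/D = CL/CD = 0.2389 / 0.02906 = 8.22

L/D = 8.22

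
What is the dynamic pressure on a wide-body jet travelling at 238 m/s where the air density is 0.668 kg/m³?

q = 18900 Pa

q = ½ρv² = ½ × 0.668 × 238² = 18900 Pa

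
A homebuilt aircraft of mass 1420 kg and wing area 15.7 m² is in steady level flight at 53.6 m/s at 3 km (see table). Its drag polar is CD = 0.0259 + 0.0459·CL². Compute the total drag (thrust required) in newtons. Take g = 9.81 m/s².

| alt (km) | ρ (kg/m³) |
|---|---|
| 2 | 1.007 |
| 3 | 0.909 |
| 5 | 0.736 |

D = 965 N

At 3 km, from the table: ρ = 0.909 kg/m³.
In steady level flight, lift balances weight: W = mg = 1420 × 9.81 = 13930 N.
Dynamic pressure q = 0.5 × 0.909 × 53.6² = 1306 Pa.
CL = W/(q·S) = 13930 / (1306 × 15.7) = 0.6795.
CD = 0.0259 + 0.0459 × 0.6795² = 0.04709.
D = q·S·CD = 1306 × 15.7 × 0.04709 = 965.4 N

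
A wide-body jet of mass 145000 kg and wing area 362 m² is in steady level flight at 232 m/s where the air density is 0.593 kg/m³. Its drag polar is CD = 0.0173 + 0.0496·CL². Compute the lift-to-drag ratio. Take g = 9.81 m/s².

L/D = 12.1

Weight W = mg = 145000 × 9.81 = 1.4224×10^6 N; in level flight L = W.
Dynamic pressure q = 0.5 × 0.593 × 232² = 15960 Pa.
Required CL = L/(qS) = 1.4224×10^6/(15960·362) = 0.2462.
CD = 0.0173 + 0.0496 × 0.2462² = 0.02031.
L/D = CL/CD = 0.2462 / 0.02031 = 12.1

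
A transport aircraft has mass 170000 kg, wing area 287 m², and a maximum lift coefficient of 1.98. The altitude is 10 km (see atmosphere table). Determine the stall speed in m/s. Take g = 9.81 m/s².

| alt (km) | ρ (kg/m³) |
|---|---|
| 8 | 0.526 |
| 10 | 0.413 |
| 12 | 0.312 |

V_stall = 119 m/s

At 10 km, from the table: ρ = 0.413 kg/m³.
At stall, lift equals weight: L = W = m·g = 170000 × 9.81 = 1.668×10^6 N.
V_stall = √(2W/(ρ·S·CL,max)) = √(2 × 1.668×10^6 / (0.413 × 287 × 1.98))
V_stall = √14210 = 119 m/s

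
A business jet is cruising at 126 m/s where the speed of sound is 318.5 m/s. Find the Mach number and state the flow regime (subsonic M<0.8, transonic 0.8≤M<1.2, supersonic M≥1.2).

M = v/a = 126 / 318.5 = 0.396
M = 0.396 → subsonic.

M = 0.396 (subsonic)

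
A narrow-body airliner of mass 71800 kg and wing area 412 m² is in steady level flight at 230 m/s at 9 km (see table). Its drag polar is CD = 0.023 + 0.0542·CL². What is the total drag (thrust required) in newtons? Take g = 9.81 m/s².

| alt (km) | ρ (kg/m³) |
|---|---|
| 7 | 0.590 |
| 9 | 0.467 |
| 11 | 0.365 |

At 9 km, from the table: ρ = 0.467 kg/m³.
Weight W = mg = 71800 × 9.81 = 7.0436×10^5 N; in level flight L = W.
Dynamic pressure q = 0.5 × 0.467 × 230² = 12350 Pa.
Required CL = L/(qS) = 7.0436×10^5/(12350·412) = 0.1384.
CD = 0.023 + 0.0542 × 0.1384² = 0.02404.
D = q·S·CD = 12350 × 412 × 0.02404 = 1.223×10^5 N

D = 1.22×10^5 N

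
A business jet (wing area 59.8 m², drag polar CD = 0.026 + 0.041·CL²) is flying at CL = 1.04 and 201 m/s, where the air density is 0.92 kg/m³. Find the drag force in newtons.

CD = 0.026 + 0.041 × 1.04² = 0.07035
D = ½ρv²S·CD = ½ × 0.92 × 201² × 59.8 × 0.07035 = 78200 N

D = 78200 N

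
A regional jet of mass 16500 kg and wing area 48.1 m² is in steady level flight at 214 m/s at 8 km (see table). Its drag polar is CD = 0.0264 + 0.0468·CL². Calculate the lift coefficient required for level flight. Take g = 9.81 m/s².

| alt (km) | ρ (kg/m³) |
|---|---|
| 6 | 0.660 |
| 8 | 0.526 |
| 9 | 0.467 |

At 8 km, from the table: ρ = 0.526 kg/m³.
Level flight ⇒ L = W = m·g = 16500 × 9.81 = 1.6186×10^5 N.
Dynamic pressure q = 0.5 × 0.526 × 214² = 12040 Pa.
CL = W/(q·S) = 1.6186×10^5 / (12040 × 48.1) = 0.2794.

CL = 0.279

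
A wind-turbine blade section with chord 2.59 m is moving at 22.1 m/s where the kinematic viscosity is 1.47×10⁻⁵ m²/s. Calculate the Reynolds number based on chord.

Re = 3.89×10^6

Re = v·c/ν = 22.1 × 2.59 / (1.47×10⁻⁵) = 3.89×10^6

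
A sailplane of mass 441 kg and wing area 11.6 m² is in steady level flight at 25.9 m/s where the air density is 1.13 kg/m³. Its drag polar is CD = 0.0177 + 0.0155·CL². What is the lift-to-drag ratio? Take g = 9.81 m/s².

In steady level flight, lift balances weight: W = mg = 441 × 9.81 = 4326.2 N.
q = ½ρv² = ½ × 1.13 × 25.9² = 379 Pa.
Required CL = L/(qS) = 4326.2/(379·11.6) = 0.984.
CD = 0.0177 + 0.0155 × 0.984² = 0.03271.
L/D = CL/CD = 0.984 / 0.03271 = 30.1

L/D = 30.1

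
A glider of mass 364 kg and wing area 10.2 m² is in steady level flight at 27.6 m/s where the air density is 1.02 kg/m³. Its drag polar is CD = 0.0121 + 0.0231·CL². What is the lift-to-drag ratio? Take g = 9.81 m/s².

In steady level flight, lift balances weight: W = mg = 364 × 9.81 = 3570.8 N.
Dynamic pressure q = 0.5 × 1.02 × 27.6² = 388.5 Pa.
Required CL = L/(qS) = 3570.8/(388.5·10.2) = 0.9011.
CD = 0.0121 + 0.0231 × 0.9011² = 0.03086.
L/D = CL/CD = 0.9011 / 0.03086 = 29.2

L/D = 29.2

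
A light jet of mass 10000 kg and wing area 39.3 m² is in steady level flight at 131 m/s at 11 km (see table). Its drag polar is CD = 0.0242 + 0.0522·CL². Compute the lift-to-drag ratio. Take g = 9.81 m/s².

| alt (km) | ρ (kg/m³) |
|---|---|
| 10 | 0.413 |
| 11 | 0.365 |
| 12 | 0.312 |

At 11 km, from the table: ρ = 0.365 kg/m³.
Weight W = mg = 10000 × 9.81 = 98100 N; in level flight L = W.
Dynamic pressure q = 0.5 × 0.365 × 131² = 3132 Pa.
CL = 2W/(ρv²S) = 2×98100/(0.365×131²×39.3) = 0.797.
CD = 0.0242 + 0.0522 × 0.797² = 0.05736.
L/D = CL/CD = 0.797 / 0.05736 = 13.9

L/D = 13.9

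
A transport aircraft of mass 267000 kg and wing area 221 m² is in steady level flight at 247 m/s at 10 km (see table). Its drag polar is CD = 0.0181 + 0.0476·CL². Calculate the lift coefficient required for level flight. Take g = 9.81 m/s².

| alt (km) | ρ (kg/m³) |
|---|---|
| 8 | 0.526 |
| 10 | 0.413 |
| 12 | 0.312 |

At 10 km, from the table: ρ = 0.413 kg/m³.
In steady level flight, lift balances weight: W = mg = 267000 × 9.81 = 2.6193×10^6 N.
q = ½ρv² = ½ × 0.413 × 247² = 12600 Pa.
Required CL = L/(qS) = 2.6193×10^6/(12600·221) = 0.9407.

CL = 0.941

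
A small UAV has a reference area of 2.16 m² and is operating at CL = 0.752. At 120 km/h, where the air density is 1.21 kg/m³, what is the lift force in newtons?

Convert speed: v = 120 km/h ÷ 3.6 = 33.33 m/s.
L = ½ρv²S·CL = ½ × 1.21 × 33.33² × 2.16 × 0.752 = 1090 N

L = 1090 N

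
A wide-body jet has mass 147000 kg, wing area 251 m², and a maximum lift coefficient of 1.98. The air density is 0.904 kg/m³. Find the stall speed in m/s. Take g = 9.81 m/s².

V_stall = 80.1 m/s

Stall occurs when L = W at CL,max. W = mg = 147000 × 9.81 = 1.442×10^6 N.
From L = ½ρV²S·CL,max = W: V_stall = √(2W/(ρSCL,max)) = √(2·1.442×10^6/(0.904·251·1.98))
V_stall = √6420 = 80.1 m/s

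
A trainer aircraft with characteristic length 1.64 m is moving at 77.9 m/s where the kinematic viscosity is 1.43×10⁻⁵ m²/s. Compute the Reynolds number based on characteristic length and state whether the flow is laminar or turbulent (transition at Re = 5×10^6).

Re = v·c/ν = 77.9 × 1.64 / (1.43×10⁻⁵) = 8.93×10^6
Since 8.93×10^6 > 5×10^6, the flow is turbulent.

Re = 8.93×10^6 (turbulent)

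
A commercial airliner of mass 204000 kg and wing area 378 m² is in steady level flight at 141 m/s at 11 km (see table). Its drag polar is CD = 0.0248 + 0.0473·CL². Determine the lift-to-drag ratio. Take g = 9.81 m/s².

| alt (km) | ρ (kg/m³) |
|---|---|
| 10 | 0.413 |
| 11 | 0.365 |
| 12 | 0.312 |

L/D = 11.6

At 11 km, from the table: ρ = 0.365 kg/m³.
In steady level flight, lift balances weight: W = mg = 204000 × 9.81 = 2.0012×10^6 N.
Dynamic pressure q = 0.5 × 0.365 × 141² = 3628 Pa.
CL = 2W/(ρv²S) = 2×2.0012×10^6/(0.365×141²×378) = 1.459.
CD = 0.0248 + 0.0473 × 1.459² = 0.1255.
L/D = CL/CD = 1.459 / 0.1255 = 11.6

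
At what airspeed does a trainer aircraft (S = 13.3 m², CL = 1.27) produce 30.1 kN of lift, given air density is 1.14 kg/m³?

v = 55.9 m/s

L = ½ρv²S·CL ⇒ v = √(2L/(ρ·S·CL))
v = √(2 × 30100 / (1.14 × 13.3 × 1.27)) = √3126 = 55.9 m/s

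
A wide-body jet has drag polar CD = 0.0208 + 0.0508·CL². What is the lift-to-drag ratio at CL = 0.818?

L/D = 14.9

CD = 0.0208 + 0.0508 × 0.818² = 0.05479
L/D = CL/CD = 0.818 / 0.05479 = 14.9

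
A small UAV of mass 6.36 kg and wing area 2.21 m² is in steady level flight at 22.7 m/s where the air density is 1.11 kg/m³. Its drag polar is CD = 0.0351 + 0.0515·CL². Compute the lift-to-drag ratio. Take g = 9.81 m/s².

In steady level flight, lift balances weight: W = mg = 6.36 × 9.81 = 62.392 N.
Dynamic pressure q = 0.5 × 1.11 × 22.7² = 286 Pa.
Required CL = L/(qS) = 62.392/(286·2.21) = 0.09872.
CD = 0.0351 + 0.0515 × 0.09872² = 0.0356.
L/D = CL/CD = 0.09872 / 0.0356 = 2.77

L/D = 2.77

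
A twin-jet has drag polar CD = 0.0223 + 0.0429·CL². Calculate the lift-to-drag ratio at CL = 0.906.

CD = 0.0223 + 0.0429 × 0.906² = 0.05751
L/D = CL/CD = 0.906 / 0.05751 = 15.8

L/D = 15.8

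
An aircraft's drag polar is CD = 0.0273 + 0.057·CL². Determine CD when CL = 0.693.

CD = 0.0273 + 0.057 × 0.693² = 0.0273 + 0.02737 = 0.0547

CD = 0.0547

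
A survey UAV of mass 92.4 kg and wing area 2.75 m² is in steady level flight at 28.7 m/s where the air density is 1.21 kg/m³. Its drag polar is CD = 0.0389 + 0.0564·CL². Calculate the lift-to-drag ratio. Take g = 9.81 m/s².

L/D = 10.4

Level flight ⇒ L = W = m·g = 92.4 × 9.81 = 906.44 N.
q = ½ρv² = ½ × 1.21 × 28.7² = 498.3 Pa.
CL = 2W/(ρv²S) = 2×906.44/(1.21×28.7²×2.75) = 0.6614.
CD = 0.0389 + 0.0564 × 0.6614² = 0.06358.
L/D = CL/CD = 0.6614 / 0.06358 = 10.4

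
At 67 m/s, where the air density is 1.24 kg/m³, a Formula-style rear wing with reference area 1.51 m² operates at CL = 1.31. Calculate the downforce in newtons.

L = 5510 N

L = ½ρv²S·CL = ½ × 1.24 × 67² × 1.51 × 1.31 = 5510 N ≈ 5.51 kN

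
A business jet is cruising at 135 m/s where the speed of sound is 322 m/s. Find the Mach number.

M = 0.419

M = v/a = 135 / 322 = 0.419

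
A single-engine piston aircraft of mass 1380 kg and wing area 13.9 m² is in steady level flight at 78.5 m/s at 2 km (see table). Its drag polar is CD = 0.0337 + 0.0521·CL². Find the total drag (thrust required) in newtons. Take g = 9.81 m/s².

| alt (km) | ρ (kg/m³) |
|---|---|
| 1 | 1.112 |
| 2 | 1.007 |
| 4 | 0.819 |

D = 1670 N

At 2 km, from the table: ρ = 1.007 kg/m³.
In steady level flight, lift balances weight: W = mg = 1380 × 9.81 = 13538 N.
q = ½ρv² = ½ × 1.007 × 78.5² = 3103 Pa.
CL = W/(q·S) = 13538 / (3103 × 13.9) = 0.3139.
CD = 0.0337 + 0.0521 × 0.3139² = 0.03883.
D = q·S·CD = 3103 × 13.9 × 0.03883 = 1675 N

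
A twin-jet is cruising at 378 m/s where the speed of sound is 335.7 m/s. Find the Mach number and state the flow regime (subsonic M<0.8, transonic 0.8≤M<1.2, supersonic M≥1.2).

M = v/a = 378 / 335.7 = 1.13
M = 1.13 → transonic.

M = 1.13 (transonic)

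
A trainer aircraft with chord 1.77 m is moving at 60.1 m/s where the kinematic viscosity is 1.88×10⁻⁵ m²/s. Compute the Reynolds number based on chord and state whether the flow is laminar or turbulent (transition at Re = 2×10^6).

Re = 5.66×10^6 (turbulent)

Re = v·c/ν = 60.1 × 1.77 / (1.88×10⁻⁵) = 5.66×10^6
Since 5.66×10^6 > 2×10^6, the flow is turbulent.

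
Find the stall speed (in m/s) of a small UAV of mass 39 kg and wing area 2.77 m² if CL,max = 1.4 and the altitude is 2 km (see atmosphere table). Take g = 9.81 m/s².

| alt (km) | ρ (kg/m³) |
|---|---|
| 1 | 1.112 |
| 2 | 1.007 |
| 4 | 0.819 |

At 2 km, from the table: ρ = 1.007 kg/m³.
Weight W = mg = 39 × 9.81 = 382.6 N.
From L = ½ρV²S·CL,max = W: V_stall = √(2W/(ρSCL,max)) = √(2·382.6/(1.007·2.77·1.4))
V_stall = √195.9 = 14 m/s

V_stall = 14 m/s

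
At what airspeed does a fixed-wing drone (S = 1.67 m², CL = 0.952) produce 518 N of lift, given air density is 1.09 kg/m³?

v = 24.5 m/s

L = ½ρv²S·CL ⇒ v = √(2L/(ρ·S·CL))
v = √(2 × 518 / (1.09 × 1.67 × 0.952)) = √597.8 = 24.5 m/s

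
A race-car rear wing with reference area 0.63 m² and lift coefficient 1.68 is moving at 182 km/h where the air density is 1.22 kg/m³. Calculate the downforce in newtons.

L = 1650 N

Convert speed: v = 182 km/h ÷ 3.6 = 50.56 m/s.
Dynamic pressure q = ½ρv² = ½ × 1.22 × 50.56² = 1559 Pa.
L = q·S·CL = 1559 × 0.63 × 1.68 = 1650 N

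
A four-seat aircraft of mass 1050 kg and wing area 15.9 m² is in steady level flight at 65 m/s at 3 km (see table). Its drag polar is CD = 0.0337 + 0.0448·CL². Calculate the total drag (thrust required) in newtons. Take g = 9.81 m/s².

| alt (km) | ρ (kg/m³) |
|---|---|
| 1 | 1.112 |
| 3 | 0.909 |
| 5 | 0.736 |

D = 1180 N

At 3 km, from the table: ρ = 0.909 kg/m³.
Level flight ⇒ L = W = m·g = 1050 × 9.81 = 10300 N.
Dynamic pressure q = 0.5 × 0.909 × 65² = 1920 Pa.
CL = 2W/(ρv²S) = 2×10300/(0.909×65²×15.9) = 0.3374.
CD = 0.0337 + 0.0448 × 0.3374² = 0.0388.
D = q·S·CD = 1920 × 15.9 × 0.0388 = 1185 N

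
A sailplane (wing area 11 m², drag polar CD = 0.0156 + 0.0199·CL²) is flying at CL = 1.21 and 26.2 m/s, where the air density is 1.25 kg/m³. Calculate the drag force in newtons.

D = 211 N

CD = 0.0156 + 0.0199 × 1.21² = 0.04474
D = ½ρv²S·CD = ½ × 1.25 × 26.2² × 11 × 0.04474 = 211 N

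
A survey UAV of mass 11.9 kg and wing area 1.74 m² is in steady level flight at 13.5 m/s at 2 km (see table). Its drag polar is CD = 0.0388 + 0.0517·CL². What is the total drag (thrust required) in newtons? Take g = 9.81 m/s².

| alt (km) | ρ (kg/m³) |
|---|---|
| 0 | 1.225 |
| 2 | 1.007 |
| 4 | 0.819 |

At 2 km, from the table: ρ = 1.007 kg/m³.
In steady level flight, lift balances weight: W = mg = 11.9 × 9.81 = 116.74 N.
Dynamic pressure q = 0.5 × 1.007 × 13.5² = 91.76 Pa.
CL = W/(q·S) = 116.74 / (91.76 × 1.74) = 0.7311.
CD = 0.0388 + 0.0517 × 0.7311² = 0.06644.
D = q·S·CD = 91.76 × 1.74 × 0.06644 = 10.61 N

D = 10.6 N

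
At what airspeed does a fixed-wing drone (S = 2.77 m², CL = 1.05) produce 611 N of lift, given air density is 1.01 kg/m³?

L = ½ρv²S·CL ⇒ v = √(2L/(ρ·S·CL))
v = √(2 × 611 / (1.01 × 2.77 × 1.05)) = √416 = 20.4 m/s

v = 20.4 m/s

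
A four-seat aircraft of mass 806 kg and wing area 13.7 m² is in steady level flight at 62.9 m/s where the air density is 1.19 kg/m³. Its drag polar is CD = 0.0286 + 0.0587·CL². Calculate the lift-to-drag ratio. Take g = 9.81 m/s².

In steady level flight, lift balances weight: W = mg = 806 × 9.81 = 7906.9 N.
Dynamic pressure q = 0.5 × 1.19 × 62.9² = 2354 Pa.
Required CL = L/(qS) = 7906.9/(2354·13.7) = 0.2452.
CD = 0.0286 + 0.0587 × 0.2452² = 0.03213.
L/D = CL/CD = 0.2452 / 0.03213 = 7.63

L/D = 7.63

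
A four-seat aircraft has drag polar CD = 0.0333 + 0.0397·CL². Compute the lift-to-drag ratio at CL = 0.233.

L/D = 6.57

CD = 0.0333 + 0.0397 × 0.233² = 0.03546
L/D = CL/CD = 0.233 / 0.03546 = 6.57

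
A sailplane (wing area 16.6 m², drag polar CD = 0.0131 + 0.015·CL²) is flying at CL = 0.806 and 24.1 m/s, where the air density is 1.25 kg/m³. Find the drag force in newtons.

CD = 0.0131 + 0.015 × 0.806² = 0.02284
D = ½ρv²S·CD = ½ × 1.25 × 24.1² × 16.6 × 0.02284 = 138 N

D = 138 N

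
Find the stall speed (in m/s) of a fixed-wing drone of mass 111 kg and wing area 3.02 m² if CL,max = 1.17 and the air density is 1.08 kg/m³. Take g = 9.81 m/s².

Weight W = mg = 111 × 9.81 = 1089 N.
V_stall = √(2W/(ρ·S·CL,max)) = √(2 × 1089 / (1.08 × 3.02 × 1.17))
V_stall = √570.7 = 23.9 m/s

V_stall = 23.9 m/s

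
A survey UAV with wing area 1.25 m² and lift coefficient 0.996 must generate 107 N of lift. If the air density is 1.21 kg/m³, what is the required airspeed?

v = 11.9 m/s

L = ½ρv²S·CL ⇒ v = √(2L/(ρ·S·CL))
v = √(2 × 107 / (1.21 × 1.25 × 0.996)) = √142.1 = 11.9 m/s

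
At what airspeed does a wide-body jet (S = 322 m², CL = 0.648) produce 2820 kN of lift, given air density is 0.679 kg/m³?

v = 200 m/s

L = ½ρv²S·CL ⇒ v = √(2L/(ρ·S·CL))
v = √(2 × 2.82×10^6 / (0.679 × 322 × 0.648)) = √39810 = 200 m/s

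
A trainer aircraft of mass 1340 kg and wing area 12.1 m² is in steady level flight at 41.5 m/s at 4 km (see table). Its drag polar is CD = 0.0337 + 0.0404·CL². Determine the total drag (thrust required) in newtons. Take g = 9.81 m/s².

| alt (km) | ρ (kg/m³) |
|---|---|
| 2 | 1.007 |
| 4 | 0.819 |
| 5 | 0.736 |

At 4 km, from the table: ρ = 0.819 kg/m³.
Level flight ⇒ L = W = m·g = 1340 × 9.81 = 13145 N.
Dynamic pressure q = 0.5 × 0.819 × 41.5² = 705.3 Pa.
CL = W/(q·S) = 13145 / (705.3 × 12.1) = 1.54.
CD = 0.0337 + 0.0404 × 1.54² = 0.1296.
D = q·S·CD = 705.3 × 12.1 × 0.1296 = 1106 N

D = 1110 N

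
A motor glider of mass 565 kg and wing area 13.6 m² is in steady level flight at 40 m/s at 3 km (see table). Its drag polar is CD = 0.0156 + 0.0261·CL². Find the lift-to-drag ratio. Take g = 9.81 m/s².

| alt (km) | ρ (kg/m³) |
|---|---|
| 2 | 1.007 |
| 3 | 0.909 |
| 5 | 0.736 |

At 3 km, from the table: ρ = 0.909 kg/m³.
In steady level flight, lift balances weight: W = mg = 565 × 9.81 = 5542.7 N.
Dynamic pressure q = 0.5 × 0.909 × 40² = 727.2 Pa.
CL = 2W/(ρv²S) = 2×5542.7/(0.909×40²×13.6) = 0.5604.
CD = 0.0156 + 0.0261 × 0.5604² = 0.0238.
L/D = CL/CD = 0.5604 / 0.0238 = 23.5

L/D = 23.5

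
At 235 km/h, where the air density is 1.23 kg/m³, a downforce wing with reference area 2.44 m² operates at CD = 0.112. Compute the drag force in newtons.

D = 716 N

Convert speed: v = 235 km/h ÷ 3.6 = 65.28 m/s.
D = ½ρv²S·CD = ½ × 1.23 × 65.28² × 2.44 × 0.112 = 716 N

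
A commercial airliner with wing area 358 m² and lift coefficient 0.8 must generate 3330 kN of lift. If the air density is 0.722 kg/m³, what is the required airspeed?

L = ½ρv²S·CL ⇒ v = √(2L/(ρ·S·CL))
v = √(2 × 3.33×10^6 / (0.722 × 358 × 0.8)) = √32210 = 179 m/s

v = 179 m/s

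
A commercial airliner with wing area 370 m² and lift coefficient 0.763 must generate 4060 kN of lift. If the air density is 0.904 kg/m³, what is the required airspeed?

v = 178 m/s

L = ½ρv²S·CL ⇒ v = √(2L/(ρ·S·CL))
v = √(2 × 4.06×10^6 / (0.904 × 370 × 0.763)) = √31820 = 178 m/s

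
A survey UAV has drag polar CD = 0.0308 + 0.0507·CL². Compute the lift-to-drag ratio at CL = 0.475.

CD = 0.0308 + 0.0507 × 0.475² = 0.04224
L/D = CL/CD = 0.475 / 0.04224 = 11.2

L/D = 11.2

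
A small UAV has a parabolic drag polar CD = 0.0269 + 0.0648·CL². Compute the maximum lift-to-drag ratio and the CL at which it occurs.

For CD = CD0 + K·CL², (L/D)max occurs at CL* = √(CD0/K) and equals 1/(2√(K·CD0)).
(L/D)max = 1/(2√(0.0648 × 0.0269)) = 1/(2 × 0.04175) = 12
CL* = √(0.0269/0.0648) = 0.644

(L/D)max = 12, at CL = 0.644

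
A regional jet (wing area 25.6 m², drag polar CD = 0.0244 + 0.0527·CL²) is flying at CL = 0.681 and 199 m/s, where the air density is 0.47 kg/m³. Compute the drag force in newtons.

D = 11600 N

CD = 0.0244 + 0.0527 × 0.681² = 0.04884
D = ½ρv²S·CD = ½ × 0.47 × 199² × 25.6 × 0.04884 = 11600 N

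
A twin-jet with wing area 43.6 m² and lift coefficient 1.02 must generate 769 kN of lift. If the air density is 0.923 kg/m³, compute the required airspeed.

v = 194 m/s

L = ½ρv²S·CL ⇒ v = √(2L/(ρ·S·CL))
v = √(2 × 7.69×10^5 / (0.923 × 43.6 × 1.02)) = √37470 = 194 m/s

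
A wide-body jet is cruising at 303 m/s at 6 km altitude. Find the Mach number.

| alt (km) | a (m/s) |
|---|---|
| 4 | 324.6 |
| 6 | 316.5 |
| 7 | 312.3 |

At 6 km, from the table: a = 316.5 m/s.
M = v/a = 303 / 316.5 = 0.957

M = 0.957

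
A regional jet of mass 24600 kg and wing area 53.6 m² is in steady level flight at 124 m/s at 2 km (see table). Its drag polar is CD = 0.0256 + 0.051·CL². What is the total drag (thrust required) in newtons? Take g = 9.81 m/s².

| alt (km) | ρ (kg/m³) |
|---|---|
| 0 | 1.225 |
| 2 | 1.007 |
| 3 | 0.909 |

D = 17800 N

At 2 km, from the table: ρ = 1.007 kg/m³.
Weight W = mg = 24600 × 9.81 = 2.4133×10^5 N; in level flight L = W.
Dynamic pressure q = 0.5 × 1.007 × 124² = 7742 Pa.
CL = W/(q·S) = 2.4133×10^5 / (7742 × 53.6) = 0.5816.
CD = 0.0256 + 0.051 × 0.5816² = 0.04285.
D = q·S·CD = 7742 × 53.6 × 0.04285 = 17780 N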